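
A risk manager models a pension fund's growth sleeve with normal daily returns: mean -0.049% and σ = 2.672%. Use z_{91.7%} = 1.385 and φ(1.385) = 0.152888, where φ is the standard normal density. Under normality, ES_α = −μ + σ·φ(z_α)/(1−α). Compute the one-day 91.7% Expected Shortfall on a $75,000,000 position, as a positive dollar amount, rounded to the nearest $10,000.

Tail multiplier: φ(z)/(1−α) = 0.152888 / 0.083 = 1.842.
ES = −(-0.049%) + 2.672% × 1.842 = 4.971%.
On $75,000,000: 0.04971 × $75,000,000 = $3,728,250.

$3,730,000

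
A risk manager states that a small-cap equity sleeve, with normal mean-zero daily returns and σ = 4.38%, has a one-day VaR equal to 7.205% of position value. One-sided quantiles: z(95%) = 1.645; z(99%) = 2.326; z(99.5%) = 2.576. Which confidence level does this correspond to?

Implied z = VaR/σ = 7.205 / 4.38 = 1.645.
This matches z(95%) = 1.645.

95%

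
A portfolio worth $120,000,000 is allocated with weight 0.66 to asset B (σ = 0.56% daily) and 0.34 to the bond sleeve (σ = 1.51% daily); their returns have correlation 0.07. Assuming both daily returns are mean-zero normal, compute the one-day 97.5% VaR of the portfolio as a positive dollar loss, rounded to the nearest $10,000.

$1,540,000

σ_p² = 0.66²·0.56² + 0.34²·1.51² + 2·0.07·0.66·0.34·0.56·1.51 = 0.4267 (%²).
σ_p = √0.4267 = 0.653%.
At 97.5%, z = 1.960.
VaR = 1.960 × 0.653% = 1.280%; on $120,000,000 that is $1,536,000.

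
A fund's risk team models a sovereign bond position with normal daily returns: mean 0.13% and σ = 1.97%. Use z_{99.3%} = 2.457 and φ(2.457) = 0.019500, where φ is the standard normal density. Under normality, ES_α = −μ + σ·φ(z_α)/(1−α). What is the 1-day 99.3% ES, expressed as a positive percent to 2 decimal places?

Tail multiplier: φ(z)/(1−α) = 0.019500 / 0.007 = 2.786.
ES = −(0.13%) + 1.97% × 2.786 = 5.358%.

5.36%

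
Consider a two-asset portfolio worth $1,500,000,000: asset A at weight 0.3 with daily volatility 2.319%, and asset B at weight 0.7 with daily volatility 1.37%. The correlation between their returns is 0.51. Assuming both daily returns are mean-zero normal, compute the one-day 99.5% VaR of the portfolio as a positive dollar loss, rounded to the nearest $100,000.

$55,800,000

σ_p² = 0.3²·2.319² + 0.7²·1.37² + 2·0.51·0.3·0.7·2.319·1.37 = 2.0842 (%²).
σ_p = √2.0842 = 1.444%.
At 99.5%, z = 2.576.
VaR = 2.576 × 1.444% = 3.720%; on $1,500,000,000 that is $55,800,000.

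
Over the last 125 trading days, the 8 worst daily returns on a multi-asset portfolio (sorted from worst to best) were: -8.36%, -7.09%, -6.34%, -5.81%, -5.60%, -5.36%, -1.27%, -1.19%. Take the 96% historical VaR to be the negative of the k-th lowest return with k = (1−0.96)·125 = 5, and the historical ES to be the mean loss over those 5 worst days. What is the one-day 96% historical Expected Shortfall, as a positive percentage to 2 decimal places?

6.64%

The 5 worst returns sum to -33.20%.
ES = −(-33.20%) / 5 = 6.64%.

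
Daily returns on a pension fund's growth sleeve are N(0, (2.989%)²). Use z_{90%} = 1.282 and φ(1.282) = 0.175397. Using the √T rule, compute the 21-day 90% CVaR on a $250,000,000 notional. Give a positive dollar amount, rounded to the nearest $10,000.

$60,060,000

σ_{21d} = 2.989% × √21 = 13.697%.
ES multiplier = φ(z)/(1−α) = 0.175397/0.1 = 1.754.
ES = 13.697% × 1.754 = 24.025%; on $250,000,000: $60,062,500.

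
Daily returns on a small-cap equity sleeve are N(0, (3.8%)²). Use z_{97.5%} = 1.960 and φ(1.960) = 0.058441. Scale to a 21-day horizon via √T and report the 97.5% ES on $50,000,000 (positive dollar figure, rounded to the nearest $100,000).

$20,400,000

σ_{21d} = 3.8% × √21 = 17.414%.
ES multiplier = φ(z)/(1−α) = 0.058441/0.025 = 2.338.
ES = 17.414% × 2.338 = 40.714%; on $50,000,000: $20,357,000.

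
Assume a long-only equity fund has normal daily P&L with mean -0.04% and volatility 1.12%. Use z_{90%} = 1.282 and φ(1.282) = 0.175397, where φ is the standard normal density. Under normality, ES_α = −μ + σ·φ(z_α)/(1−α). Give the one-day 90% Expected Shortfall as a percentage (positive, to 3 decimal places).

2.004%

Tail multiplier: φ(z)/(1−α) = 0.175397 / 0.1 = 1.754.
ES = −(-0.04%) + 1.12% × 1.754 = 2.004%.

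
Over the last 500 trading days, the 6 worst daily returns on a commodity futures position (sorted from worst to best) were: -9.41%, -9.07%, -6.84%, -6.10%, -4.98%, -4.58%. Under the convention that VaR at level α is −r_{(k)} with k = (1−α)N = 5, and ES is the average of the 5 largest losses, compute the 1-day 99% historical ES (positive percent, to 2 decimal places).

7.28%

The 5 worst returns sum to -36.40%.
ES = −(-36.40%) / 5 = 7.28%.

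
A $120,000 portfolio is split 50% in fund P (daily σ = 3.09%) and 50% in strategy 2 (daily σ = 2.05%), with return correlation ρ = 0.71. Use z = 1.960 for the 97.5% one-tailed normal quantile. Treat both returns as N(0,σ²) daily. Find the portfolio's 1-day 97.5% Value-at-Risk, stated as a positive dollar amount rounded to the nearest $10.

$5,610

σ_p² = 0.5²·3.09² + 0.5²·2.05² + 2·0.71·0.5·0.5·3.09·2.05 = 5.6864 (%²).
σ_p = √5.6864 = 2.385%.
VaR = 1.960 × 2.385% = 4.675%; on $120,000 that is $5,610.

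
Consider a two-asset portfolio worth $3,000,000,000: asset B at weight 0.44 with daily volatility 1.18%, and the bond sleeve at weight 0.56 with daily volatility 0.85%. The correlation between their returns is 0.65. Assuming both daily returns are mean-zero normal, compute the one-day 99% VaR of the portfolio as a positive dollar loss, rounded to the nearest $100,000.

σ_p² = 0.44²·1.18² + 0.56²·0.85² + 2·0.65·0.44·0.56·1.18·0.85 = 0.8174 (%²).
σ_p = √0.8174 = 0.904%.
At 99%, z = 2.326.
VaR = 2.326 × 0.904% = 2.103%; on $3,000,000,000 that is $63,090,000.

$63,100,000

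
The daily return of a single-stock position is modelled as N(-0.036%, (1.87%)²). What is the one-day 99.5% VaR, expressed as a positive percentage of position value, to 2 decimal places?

At 99.5% one-sided, z = 2.576.
VaR = −μ + z·σ = −(-0.036%) + 2.576 × 1.87% = 4.853%.

4.85%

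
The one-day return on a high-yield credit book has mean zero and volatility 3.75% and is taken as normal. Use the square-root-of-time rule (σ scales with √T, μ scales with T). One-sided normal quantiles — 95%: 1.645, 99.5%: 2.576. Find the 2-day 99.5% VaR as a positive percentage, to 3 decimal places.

13.661%

σ_{2d} = 3.75% × √2 = 5.303%.
VaR = 2.576 × 5.303% = 13.661%.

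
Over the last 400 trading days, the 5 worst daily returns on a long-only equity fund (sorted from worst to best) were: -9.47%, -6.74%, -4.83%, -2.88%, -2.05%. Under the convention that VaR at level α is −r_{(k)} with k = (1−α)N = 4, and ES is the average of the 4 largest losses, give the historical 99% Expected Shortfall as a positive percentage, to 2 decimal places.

The 4 worst returns sum to -23.92%.
ES = −(-23.92%) / 4 = 5.98%.

5.98%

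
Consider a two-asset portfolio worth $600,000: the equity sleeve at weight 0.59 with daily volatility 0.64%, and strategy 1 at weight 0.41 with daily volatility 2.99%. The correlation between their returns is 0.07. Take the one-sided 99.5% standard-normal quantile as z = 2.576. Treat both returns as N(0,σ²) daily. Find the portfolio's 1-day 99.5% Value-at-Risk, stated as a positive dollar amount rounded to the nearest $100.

$20,200

σ_p² = 0.59²·0.64² + 0.41²·2.99² + 2·0.07·0.59·0.41·0.64·2.99 = 1.7102 (%²).
σ_p = √1.7102 = 1.308%.
VaR = 2.576 × 1.308% = 3.369%; on $600,000 that is $20,214.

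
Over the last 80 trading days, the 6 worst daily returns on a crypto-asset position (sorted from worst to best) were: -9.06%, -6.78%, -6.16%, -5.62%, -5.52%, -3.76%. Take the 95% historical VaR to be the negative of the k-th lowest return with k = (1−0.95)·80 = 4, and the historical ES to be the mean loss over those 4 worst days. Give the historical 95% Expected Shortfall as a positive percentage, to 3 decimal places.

6.905%

The 4 worst returns sum to -27.62%.
ES = −(-27.62%) / 4 = 6.905%.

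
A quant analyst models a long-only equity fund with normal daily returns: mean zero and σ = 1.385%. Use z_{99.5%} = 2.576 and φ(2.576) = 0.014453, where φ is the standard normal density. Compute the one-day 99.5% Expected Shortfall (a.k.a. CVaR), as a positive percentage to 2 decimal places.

4.00%

Tail multiplier: φ(z)/(1−α) = 0.014453 / 0.005 = 2.891.
ES = 1.385% × 2.891 = 4.004%.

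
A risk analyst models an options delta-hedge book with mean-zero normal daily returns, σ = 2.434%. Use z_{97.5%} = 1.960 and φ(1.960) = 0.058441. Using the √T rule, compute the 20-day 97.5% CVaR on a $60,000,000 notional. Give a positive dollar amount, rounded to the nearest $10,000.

σ_{20d} = 2.434% × √20 = 10.885%.
ES multiplier = φ(z)/(1−α) = 0.058441/0.025 = 2.338.
ES = 10.885% × 2.338 = 25.449%; on $60,000,000: $15,269,400.

$15,270,000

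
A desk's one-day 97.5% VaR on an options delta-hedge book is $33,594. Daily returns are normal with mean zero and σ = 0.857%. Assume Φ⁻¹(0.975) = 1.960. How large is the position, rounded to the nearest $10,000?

$2,000,000

VaR as a fraction of value: z·σ = 1.960 × 0.857% = 1.67972%.
Position = $33,594 / 0.0167972 = $1,999,976.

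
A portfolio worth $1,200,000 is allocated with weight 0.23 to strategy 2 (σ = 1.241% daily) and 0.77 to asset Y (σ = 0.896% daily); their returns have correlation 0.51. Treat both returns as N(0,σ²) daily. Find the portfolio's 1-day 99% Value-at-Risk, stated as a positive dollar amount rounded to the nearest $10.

$24,310

σ_p² = 0.23²·1.241² + 0.77²·0.896² + 2·0.51·0.23·0.77·1.241·0.896 = 0.7583 (%²).
σ_p = √0.7583 = 0.871%.
At 99%, z = 2.326.
VaR = 2.326 × 0.871% = 2.026%; on $1,200,000 that is $24,312.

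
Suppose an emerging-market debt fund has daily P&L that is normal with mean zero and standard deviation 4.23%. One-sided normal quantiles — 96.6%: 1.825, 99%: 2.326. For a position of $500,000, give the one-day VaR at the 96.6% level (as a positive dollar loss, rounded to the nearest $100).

VaR = z·σ = 1.825 × 4.23% = 7.720%.
On $500,000: 0.07720 × $500,000 = $38,600.

$38,600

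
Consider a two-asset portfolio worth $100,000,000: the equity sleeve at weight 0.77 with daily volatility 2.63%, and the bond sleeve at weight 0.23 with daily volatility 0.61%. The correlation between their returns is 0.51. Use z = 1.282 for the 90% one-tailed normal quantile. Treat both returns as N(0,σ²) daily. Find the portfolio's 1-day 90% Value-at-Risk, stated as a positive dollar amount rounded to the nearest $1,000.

$2,692,000

σ_p² = 0.77²·2.63² + 0.23²·0.61² + 2·0.51·0.77·0.23·2.63·0.61 = 4.4105 (%²).
σ_p = √4.4105 = 2.100%.
VaR = 1.282 × 2.100% = 2.692%; on $100,000,000 that is $2,692,000.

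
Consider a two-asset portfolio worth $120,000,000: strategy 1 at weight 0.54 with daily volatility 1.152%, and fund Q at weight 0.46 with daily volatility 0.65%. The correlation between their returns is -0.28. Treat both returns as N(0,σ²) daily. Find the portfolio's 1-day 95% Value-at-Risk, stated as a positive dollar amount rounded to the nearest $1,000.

$1,204,000

σ_p² = 0.54²·1.152² + 0.46²·0.65² + 2·-0.28·0.54·0.46·1.152·0.65 = 0.3722 (%²).
σ_p = √0.3722 = 0.610%.
At 95%, z = 1.645.
VaR = 1.645 × 0.610% = 1.003%; on $120,000,000 that is $1,203,600.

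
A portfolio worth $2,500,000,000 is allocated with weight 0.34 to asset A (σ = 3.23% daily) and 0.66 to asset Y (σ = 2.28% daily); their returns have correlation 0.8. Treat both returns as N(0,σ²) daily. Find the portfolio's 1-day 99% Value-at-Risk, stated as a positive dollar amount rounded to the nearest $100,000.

σ_p² = 0.34²·3.23² + 0.66²·2.28² + 2·0.8·0.34·0.66·3.23·2.28 = 6.1146 (%²).
σ_p = √6.1146 = 2.473%.
At 99%, z = 2.326.
VaR = 2.326 × 2.473% = 5.752%; on $2,500,000,000 that is $143,800,000.

$143,800,000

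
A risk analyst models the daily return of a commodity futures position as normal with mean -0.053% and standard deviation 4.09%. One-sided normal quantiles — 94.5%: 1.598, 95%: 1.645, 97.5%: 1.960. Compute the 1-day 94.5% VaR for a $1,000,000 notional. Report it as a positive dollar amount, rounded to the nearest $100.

VaR = −μ + z·σ = −(-0.053%) + 1.598 × 4.09% = 6.589%.
On $1,000,000: 0.06589 × $1,000,000 = $65,890.

$65,900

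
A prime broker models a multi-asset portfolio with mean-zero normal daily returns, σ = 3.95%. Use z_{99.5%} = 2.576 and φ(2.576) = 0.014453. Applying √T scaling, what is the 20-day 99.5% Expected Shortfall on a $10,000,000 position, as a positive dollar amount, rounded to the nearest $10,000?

σ_{20d} = 3.95% × √20 = 17.665%.
ES multiplier = φ(z)/(1−α) = 0.014453/0.005 = 2.891.
ES = 17.665% × 2.891 = 51.070%; on $10,000,000: $5,107,000.

$5,110,000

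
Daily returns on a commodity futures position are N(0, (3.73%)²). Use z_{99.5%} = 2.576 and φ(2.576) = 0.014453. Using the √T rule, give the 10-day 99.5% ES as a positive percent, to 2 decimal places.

34.10%

σ_{10d} = 3.73% × √10 = 11.795%.
ES multiplier = φ(z)/(1−α) = 0.014453/0.005 = 2.891.
ES = 11.795% × 2.891 = 34.099%.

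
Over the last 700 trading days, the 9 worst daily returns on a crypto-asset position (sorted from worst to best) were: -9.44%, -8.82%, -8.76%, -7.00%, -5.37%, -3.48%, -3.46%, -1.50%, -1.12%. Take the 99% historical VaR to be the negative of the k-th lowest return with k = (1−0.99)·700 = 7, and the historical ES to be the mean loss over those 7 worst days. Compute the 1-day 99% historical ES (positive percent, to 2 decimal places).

6.62%

The 7 worst returns sum to -46.33%.
ES = −(-46.33%) / 7 = 6.6185…% ≈ 6.62%.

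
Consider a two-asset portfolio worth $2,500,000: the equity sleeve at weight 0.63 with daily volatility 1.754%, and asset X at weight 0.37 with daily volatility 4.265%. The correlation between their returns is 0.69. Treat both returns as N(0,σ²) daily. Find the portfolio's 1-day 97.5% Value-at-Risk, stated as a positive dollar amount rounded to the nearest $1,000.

σ_p² = 0.63²·1.754² + 0.37²·4.265² + 2·0.69·0.63·0.37·1.754·4.265 = 6.1177 (%²).
σ_p = √6.1177 = 2.473%.
At 97.5%, z = 1.960.
VaR = 1.960 × 2.473% = 4.847%; on $2,500,000 that is $121,175.

$121,000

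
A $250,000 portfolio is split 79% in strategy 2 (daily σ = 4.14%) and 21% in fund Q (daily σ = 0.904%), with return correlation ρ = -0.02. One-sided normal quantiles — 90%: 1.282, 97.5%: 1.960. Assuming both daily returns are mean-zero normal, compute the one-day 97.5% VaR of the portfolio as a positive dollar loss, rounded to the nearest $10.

σ_p² = 0.79²·4.14² + 0.21²·0.904² + 2·-0.02·0.79·0.21·4.14·0.904 = 10.7080 (%²).
σ_p = √10.7080 = 3.272%.
VaR = 1.960 × 3.272% = 6.413%; on $250,000 that is $16,033.

$16,030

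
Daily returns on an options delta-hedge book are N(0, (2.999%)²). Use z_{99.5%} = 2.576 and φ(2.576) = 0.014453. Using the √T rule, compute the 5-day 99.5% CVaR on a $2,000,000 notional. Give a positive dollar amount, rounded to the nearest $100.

σ_{5d} = 2.999% × √5 = 6.706%.
ES multiplier = φ(z)/(1−α) = 0.014453/0.005 = 2.891.
ES = 6.706% × 2.891 = 19.387%; on $2,000,000: $387,740.

$387,700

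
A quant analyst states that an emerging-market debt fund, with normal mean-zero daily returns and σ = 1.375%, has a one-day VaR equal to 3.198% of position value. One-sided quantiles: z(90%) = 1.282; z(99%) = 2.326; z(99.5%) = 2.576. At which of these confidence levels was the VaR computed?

Implied z = VaR/σ = 3.198 / 1.375 = 2.326.
This matches z(99%) = 2.326.

99%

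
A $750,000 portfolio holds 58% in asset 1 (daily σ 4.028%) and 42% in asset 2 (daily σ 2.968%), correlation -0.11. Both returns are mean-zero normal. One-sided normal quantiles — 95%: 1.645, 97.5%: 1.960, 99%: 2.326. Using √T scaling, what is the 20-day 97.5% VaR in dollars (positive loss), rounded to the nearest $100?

$165,900

σ_p = √(0.58²·4.028² + 0.42²·2.968² + 2·-0.11·0.58·0.42·4.028·2.968) = 2.524%.
σ_{20d} = 2.524% × √20 = 11.288%.
VaR = 1.960 × 11.288% = 22.124%; on $750,000 that is $165,930.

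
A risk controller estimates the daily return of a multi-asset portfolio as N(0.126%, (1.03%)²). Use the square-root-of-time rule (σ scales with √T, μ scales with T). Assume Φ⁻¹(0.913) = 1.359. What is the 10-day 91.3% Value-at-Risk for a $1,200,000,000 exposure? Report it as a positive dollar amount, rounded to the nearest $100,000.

σ_{10d} = 1.03% × √10 = 3.257%; μ_{10d} = 10 × 0.126% = 1.260%.
VaR = −(1.260%) + 1.359 × 3.257% = 3.166%.
On $1,200,000,000: 0.03166 × $1,200,000,000 = $37,992,000.

$38,000,000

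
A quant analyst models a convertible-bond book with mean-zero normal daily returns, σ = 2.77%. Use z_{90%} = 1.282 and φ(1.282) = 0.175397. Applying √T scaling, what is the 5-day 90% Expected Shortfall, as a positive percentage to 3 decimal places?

10.864%

σ_{5d} = 2.77% × √5 = 6.194%.
ES multiplier = φ(z)/(1−α) = 0.175397/0.1 = 1.754.
ES = 6.194% × 1.754 = 10.864%.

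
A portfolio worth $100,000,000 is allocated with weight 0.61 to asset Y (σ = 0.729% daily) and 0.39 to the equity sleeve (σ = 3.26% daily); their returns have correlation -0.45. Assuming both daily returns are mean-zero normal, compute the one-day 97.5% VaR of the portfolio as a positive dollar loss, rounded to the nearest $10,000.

$2,240,000

σ_p² = 0.61²·0.729² + 0.39²·3.26² + 2·-0.45·0.61·0.39·0.729·3.26 = 1.3054 (%²).
σ_p = √1.3054 = 1.143%.
At 97.5%, z = 1.960.
VaR = 1.960 × 1.143% = 2.240%; on $100,000,000 that is $2,240,000.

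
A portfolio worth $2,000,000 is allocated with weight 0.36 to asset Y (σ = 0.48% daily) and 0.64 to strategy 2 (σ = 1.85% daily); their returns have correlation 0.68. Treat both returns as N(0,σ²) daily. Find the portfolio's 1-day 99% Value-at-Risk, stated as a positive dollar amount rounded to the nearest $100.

σ_p² = 0.36²·0.48² + 0.64²·1.85² + 2·0.68·0.36·0.64·0.48·1.85 = 1.7100 (%²).
σ_p = √1.7100 = 1.308%.
At 99%, z = 2.326.
VaR = 2.326 × 1.308% = 3.042%; on $2,000,000 that is $60,840.

$60,800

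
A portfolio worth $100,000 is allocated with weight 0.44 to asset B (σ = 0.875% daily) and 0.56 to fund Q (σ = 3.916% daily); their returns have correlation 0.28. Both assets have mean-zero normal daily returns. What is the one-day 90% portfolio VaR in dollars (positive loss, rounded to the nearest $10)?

$2,990

σ_p² = 0.44²·0.875² + 0.56²·3.916² + 2·0.28·0.44·0.56·0.875·3.916 = 5.4301 (%²).
σ_p = √5.4301 = 2.330%.
At 90%, z = 1.282.
VaR = 1.282 × 2.330% = 2.987%; on $100,000 that is $2,987.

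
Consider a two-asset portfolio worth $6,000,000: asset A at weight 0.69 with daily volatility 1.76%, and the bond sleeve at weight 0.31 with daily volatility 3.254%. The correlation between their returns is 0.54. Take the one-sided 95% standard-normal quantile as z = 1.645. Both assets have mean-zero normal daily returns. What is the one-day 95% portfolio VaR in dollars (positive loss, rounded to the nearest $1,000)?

σ_p² = 0.69²·1.76² + 0.31²·3.254² + 2·0.54·0.69·0.31·1.76·3.254 = 3.8153 (%²).
σ_p = √3.8153 = 1.953%.
VaR = 1.645 × 1.953% = 3.213%; on $6,000,000 that is $192,780.

$193,000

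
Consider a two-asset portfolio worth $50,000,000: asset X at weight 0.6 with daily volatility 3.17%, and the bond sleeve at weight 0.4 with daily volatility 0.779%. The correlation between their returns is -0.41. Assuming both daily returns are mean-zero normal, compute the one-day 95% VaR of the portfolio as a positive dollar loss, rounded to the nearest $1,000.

$1,478,000

σ_p² = 0.6²·3.17² + 0.4²·0.779² + 2·-0.41·0.6·0.4·3.17·0.779 = 3.2287 (%²).
σ_p = √3.2287 = 1.797%.
At 95%, z = 1.645.
VaR = 1.645 × 1.797% = 2.956%; on $50,000,000 that is $1,478,000.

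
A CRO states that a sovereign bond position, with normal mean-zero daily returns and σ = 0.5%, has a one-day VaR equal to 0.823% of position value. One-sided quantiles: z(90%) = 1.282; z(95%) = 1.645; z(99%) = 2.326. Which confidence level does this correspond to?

Implied z = VaR/σ = 0.823 / 0.5 = 1.646.
This matches z(95%) = 1.645.

95%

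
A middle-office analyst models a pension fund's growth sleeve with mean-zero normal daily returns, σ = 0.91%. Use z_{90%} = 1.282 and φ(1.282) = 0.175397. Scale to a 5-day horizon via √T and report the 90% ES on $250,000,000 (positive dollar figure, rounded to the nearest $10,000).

$8,920,000

σ_{5d} = 0.91% × √5 = 2.035%.
ES multiplier = φ(z)/(1−α) = 0.175397/0.1 = 1.754.
ES = 2.035% × 1.754 = 3.569%; on $250,000,000: $8,922,500.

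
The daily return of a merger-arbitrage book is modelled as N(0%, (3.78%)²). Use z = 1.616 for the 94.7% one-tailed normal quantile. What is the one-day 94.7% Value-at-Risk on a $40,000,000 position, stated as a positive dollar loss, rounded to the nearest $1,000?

$2,443,000

VaR = z·σ = 1.616 × 3.78% = 6.108%.
On $40,000,000: 0.06108 × $40,000,000 = $2,443,200.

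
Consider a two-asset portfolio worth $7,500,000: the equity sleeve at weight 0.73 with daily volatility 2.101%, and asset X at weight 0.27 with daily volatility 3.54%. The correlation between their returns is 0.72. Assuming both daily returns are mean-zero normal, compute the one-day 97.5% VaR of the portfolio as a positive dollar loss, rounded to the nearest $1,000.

$341,000

σ_p² = 0.73²·2.101² + 0.27²·3.54² + 2·0.72·0.73·0.27·2.101·3.54 = 5.3768 (%²).
σ_p = √5.3768 = 2.319%.
At 97.5%, z = 1.960.
VaR = 1.960 × 2.319% = 4.545%; on $7,500,000 that is $340,875.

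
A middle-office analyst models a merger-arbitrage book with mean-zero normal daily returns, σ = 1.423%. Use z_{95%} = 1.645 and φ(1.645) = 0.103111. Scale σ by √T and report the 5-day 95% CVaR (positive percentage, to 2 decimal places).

σ_{5d} = 1.423% × √5 = 3.182%.
ES multiplier = φ(z)/(1−α) = 0.103111/0.05 = 2.062.
ES = 3.182% × 2.062 = 6.561%.

6.56%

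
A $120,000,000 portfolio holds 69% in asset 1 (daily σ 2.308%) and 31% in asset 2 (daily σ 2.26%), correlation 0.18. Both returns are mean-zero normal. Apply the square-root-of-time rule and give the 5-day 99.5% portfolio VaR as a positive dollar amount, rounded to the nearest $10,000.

$12,800,000

σ_p = √(0.69²·2.308² + 0.31²·2.26² + 2·0.18·0.69·0.31·2.308·2.26) = 1.852%.
σ_{5d} = 1.852% × √5 = 4.141%.
z(99.5%) = 2.576.
VaR = 2.576 × 4.141% = 10.667%; on $120,000,000 that is $12,800,400.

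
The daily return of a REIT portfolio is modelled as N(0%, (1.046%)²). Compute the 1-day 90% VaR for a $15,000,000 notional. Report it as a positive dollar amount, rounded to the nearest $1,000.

At 90% one-sided, z = 1.282.
VaR = z·σ = 1.282 × 1.046% = 1.341%.
On $15,000,000: 0.01341 × $15,000,000 = $201,150.

$201,000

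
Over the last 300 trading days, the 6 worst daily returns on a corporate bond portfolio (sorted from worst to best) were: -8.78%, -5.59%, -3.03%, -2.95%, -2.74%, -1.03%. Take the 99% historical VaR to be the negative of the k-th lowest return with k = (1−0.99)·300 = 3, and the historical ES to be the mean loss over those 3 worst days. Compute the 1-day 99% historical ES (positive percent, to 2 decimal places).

5.80%

The 3 worst returns sum to -17.40%.
ES = −(-17.40%) / 3 = 5.8% ≈ 5.80%.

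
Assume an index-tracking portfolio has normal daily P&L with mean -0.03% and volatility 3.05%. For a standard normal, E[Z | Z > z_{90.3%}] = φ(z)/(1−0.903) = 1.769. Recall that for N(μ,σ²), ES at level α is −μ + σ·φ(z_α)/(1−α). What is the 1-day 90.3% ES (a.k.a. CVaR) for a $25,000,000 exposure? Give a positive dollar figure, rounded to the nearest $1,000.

ES = −(-0.03%) + 3.05% × 1.769 = 5.425%.
On $25,000,000: 0.05425 × $25,000,000 = $1,356,250.

$1,356,000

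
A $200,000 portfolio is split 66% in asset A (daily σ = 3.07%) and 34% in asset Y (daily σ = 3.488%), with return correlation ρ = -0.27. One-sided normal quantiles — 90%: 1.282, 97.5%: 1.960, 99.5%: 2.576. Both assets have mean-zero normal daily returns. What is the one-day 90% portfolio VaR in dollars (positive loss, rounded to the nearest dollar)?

σ_p² = 0.66²·3.07² + 0.34²·3.488² + 2·-0.27·0.66·0.34·3.07·3.488 = 4.2143 (%²).
σ_p = √4.2143 = 2.053%.
VaR = 1.282 × 2.053% = 2.632%; on $200,000 that is $5,264.

$5,264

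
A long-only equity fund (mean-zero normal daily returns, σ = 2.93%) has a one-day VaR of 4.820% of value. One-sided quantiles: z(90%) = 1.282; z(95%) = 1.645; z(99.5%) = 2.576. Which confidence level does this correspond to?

95%

Implied z = VaR/σ = 4.820 / 2.93 = 1.645.
This matches z(95%) = 1.645.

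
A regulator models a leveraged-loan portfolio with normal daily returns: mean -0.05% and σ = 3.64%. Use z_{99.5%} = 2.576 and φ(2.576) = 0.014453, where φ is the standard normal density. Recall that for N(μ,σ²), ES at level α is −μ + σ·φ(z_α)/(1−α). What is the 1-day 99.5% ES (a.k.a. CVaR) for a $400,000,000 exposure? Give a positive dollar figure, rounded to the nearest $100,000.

$42,300,000

Tail multiplier: φ(z)/(1−α) = 0.014453 / 0.005 = 2.891.
ES = −(-0.05%) + 3.64% × 2.891 = 10.573%.
On $400,000,000: 0.10573 × $400,000,000 = $42,292,000.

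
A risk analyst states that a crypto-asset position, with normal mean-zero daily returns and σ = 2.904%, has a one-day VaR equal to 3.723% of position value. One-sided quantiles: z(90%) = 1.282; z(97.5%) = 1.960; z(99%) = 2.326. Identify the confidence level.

90%

Implied z = VaR/σ = 3.723 / 2.904 = 1.282.
This matches z(90%) = 1.282.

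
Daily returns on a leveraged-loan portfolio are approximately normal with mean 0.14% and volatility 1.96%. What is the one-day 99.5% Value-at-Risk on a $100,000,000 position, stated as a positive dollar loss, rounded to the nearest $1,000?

At 99.5% one-sided, z = 2.576.
VaR = −μ + z·σ = −(0.14%) + 2.576 × 1.96% = 4.909%.
On $100,000,000: 0.04909 × $100,000,000 = $4,909,000.

$4,909,000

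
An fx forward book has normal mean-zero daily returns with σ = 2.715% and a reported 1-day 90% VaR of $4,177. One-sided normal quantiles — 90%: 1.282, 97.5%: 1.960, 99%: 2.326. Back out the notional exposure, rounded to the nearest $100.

$120,000

VaR as a fraction of value: z·σ = 1.282 × 2.715% = 3.48063%.
Position = $4,177 / 0.0348063 = $120,007.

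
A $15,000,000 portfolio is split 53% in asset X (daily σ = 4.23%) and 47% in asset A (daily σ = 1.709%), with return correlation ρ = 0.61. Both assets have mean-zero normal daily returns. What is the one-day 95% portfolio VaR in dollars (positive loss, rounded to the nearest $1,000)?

σ_p² = 0.53²·4.23² + 0.47²·1.709² + 2·0.61·0.53·0.47·4.23·1.709 = 7.8682 (%²).
σ_p = √7.8682 = 2.805%.
At 95%, z = 1.645.
VaR = 1.645 × 2.805% = 4.614%; on $15,000,000 that is $692,100.

$692,000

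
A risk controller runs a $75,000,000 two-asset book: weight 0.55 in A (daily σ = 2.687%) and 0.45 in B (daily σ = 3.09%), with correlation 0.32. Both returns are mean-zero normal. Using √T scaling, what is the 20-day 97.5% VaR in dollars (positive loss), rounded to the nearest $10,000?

$15,320,000

σ_p = √(0.55²·2.687² + 0.45²·3.09² + 2·0.32·0.55·0.45·2.687·3.09) = 2.331%.
σ_{20d} = 2.331% × √20 = 10.425%.
z(97.5%) = 1.960.
VaR = 1.960 × 10.425% = 20.433%; on $75,000,000 that is $15,324,750.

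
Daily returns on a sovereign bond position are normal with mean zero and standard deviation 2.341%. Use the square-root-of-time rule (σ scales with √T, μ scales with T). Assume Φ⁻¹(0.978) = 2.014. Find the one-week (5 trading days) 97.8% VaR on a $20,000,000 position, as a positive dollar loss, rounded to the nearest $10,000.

σ_{5d} = 2.341% × √5 = 5.235%.
VaR = 2.014 × 5.235% = 10.543%.
On $20,000,000: 0.10543 × $20,000,000 = $2,108,600.

$2,110,000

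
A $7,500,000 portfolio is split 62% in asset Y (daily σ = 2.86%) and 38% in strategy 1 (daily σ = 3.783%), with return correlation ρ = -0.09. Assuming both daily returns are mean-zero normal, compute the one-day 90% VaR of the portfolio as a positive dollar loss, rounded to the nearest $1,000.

σ_p² = 0.62²·2.86² + 0.38²·3.783² + 2·-0.09·0.62·0.38·2.86·3.783 = 4.7519 (%²).
σ_p = √4.7519 = 2.180%.
At 90%, z = 1.282.
VaR = 1.282 × 2.180% = 2.795%; on $7,500,000 that is $209,625.

$210,000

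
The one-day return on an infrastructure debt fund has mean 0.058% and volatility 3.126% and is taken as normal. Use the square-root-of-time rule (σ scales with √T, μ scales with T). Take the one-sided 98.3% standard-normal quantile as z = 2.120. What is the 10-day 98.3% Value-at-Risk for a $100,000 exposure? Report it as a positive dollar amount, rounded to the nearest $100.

$20,400

σ_{10d} = 3.126% × √10 = 9.885%; μ_{10d} = 10 × 0.058% = 0.580%.
VaR = −(0.580%) + 2.120 × 9.885% = 20.376%.
On $100,000: 0.20376 × $100,000 = $20,376.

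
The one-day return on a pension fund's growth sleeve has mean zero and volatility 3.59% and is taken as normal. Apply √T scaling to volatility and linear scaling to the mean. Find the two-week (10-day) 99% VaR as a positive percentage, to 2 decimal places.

26.41%

At 99%, z = 2.326.
σ_{10d} = 3.59% × √10 = 11.353%.
VaR = 2.326 × 11.353% = 26.407%.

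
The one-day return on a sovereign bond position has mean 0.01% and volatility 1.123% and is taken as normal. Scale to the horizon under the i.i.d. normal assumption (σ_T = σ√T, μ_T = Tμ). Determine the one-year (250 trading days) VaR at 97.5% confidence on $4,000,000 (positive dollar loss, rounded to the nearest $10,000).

At 97.5%, z = 1.960.
σ_{250d} = 1.123% × √250 = 17.756%; μ_{250d} = 250 × 0.01% = 2.500%.
VaR = −(2.500%) + 1.960 × 17.756% = 32.302%.
On $4,000,000: 0.32302 × $4,000,000 = $1,292,080.

$1,290,000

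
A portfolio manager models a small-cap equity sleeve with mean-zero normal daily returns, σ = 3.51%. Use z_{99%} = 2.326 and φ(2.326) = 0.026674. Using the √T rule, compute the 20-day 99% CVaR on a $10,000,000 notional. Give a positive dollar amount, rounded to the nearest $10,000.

σ_{20d} = 3.51% × √20 = 15.697%.
ES multiplier = φ(z)/(1−α) = 0.026674/0.01 = 2.667.
ES = 15.697% × 2.667 = 41.864%; on $10,000,000: $4,186,400.

$4,190,000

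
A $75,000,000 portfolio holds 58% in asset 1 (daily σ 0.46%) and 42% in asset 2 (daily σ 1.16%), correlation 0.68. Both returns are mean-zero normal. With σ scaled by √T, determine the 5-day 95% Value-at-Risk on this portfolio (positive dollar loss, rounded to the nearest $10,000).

σ_p = √(0.58²·0.46² + 0.42²·1.16² + 2·0.68·0.58·0.42·0.46·1.16) = 0.697%.
σ_{5d} = 0.697% × √5 = 1.559%.
z(95%) = 1.645.
VaR = 1.645 × 1.559% = 2.565%; on $75,000,000 that is $1,923,750.

$1,920,000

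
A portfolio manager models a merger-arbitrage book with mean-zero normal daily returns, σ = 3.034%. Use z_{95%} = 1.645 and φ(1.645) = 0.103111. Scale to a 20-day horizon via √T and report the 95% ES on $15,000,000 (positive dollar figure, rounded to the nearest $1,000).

σ_{20d} = 3.034% × √20 = 13.568%.
ES multiplier = φ(z)/(1−α) = 0.103111/0.05 = 2.062.
ES = 13.568% × 2.062 = 27.977%; on $15,000,000: $4,196,550.

$4,197,000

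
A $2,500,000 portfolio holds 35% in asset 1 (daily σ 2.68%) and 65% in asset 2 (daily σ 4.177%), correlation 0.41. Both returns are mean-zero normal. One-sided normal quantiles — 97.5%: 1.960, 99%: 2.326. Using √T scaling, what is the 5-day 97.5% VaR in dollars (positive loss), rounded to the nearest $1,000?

σ_p = √(0.35²·2.68² + 0.65²·4.177² + 2·0.41·0.35·0.65·2.68·4.177) = 3.216%.
σ_{5d} = 3.216% × √5 = 7.191%.
VaR = 1.960 × 7.191% = 14.094%; on $2,500,000 that is $352,350.

$352,000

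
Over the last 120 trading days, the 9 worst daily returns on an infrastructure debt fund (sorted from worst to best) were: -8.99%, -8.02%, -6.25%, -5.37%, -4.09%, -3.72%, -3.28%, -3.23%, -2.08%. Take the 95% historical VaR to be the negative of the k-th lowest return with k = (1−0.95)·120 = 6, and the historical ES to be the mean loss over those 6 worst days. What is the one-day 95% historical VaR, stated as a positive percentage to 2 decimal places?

3.72%

k = 6; the 6th lowest return is -3.72%, so VaR = 3.72%.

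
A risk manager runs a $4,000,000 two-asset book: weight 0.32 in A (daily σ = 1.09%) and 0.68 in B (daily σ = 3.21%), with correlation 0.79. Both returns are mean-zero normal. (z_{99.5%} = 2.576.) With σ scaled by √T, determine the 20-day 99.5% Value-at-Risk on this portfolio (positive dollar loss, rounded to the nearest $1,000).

σ_p = √(0.32²·1.09² + 0.68²·3.21² + 2·0.79·0.32·0.68·1.09·3.21) = 2.468%.
σ_{20d} = 2.468% × √20 = 11.037%.
VaR = 2.576 × 11.037% = 28.431%; on $4,000,000 that is $1,137,240.

$1,137,000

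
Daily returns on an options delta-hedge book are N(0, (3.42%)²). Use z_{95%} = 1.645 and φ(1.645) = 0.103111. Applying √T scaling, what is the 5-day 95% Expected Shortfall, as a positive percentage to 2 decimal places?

15.77%

σ_{5d} = 3.42% × √5 = 7.647%.
ES multiplier = φ(z)/(1−α) = 0.103111/0.05 = 2.062.
ES = 7.647% × 2.062 = 15.768%.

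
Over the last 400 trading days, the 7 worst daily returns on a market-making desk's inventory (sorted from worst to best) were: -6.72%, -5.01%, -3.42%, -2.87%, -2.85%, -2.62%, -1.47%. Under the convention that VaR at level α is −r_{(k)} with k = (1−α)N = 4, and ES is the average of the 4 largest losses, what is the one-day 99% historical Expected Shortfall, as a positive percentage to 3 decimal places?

The 4 worst returns sum to -18.02%.
ES = −(-18.02%) / 4 = 4.505%.

4.505%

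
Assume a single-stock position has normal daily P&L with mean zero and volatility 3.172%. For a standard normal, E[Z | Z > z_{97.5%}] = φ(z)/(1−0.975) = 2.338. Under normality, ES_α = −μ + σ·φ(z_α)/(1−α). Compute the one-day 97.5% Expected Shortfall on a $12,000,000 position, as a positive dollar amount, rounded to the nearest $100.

$889,900

ES = 3.172% × 2.338 = 7.416%.
On $12,000,000: 0.07416 × $12,000,000 = $889,920.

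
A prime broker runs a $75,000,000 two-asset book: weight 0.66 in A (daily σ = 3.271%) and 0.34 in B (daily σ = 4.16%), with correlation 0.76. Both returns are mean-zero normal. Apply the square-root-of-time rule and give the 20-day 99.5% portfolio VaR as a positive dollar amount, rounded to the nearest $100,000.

σ_p = √(0.66²·3.271² + 0.34²·4.16² + 2·0.76·0.66·0.34·3.271·4.16) = 3.362%.
σ_{20d} = 3.362% × √20 = 15.035%.
z(99.5%) = 2.576.
VaR = 2.576 × 15.035% = 38.730%; on $75,000,000 that is $29,047,500.

$29,000,000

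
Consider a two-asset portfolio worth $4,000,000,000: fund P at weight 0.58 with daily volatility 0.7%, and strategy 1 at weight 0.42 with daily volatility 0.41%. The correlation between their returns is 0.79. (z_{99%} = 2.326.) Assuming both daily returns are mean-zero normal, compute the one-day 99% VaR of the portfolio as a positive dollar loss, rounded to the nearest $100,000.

$51,400,000

σ_p² = 0.58²·0.7² + 0.42²·0.41² + 2·0.79·0.58·0.42·0.7·0.41 = 0.3050 (%²).
σ_p = √0.3050 = 0.552%.
VaR = 2.326 × 0.552% = 1.284%; on $4,000,000,000 that is $51,360,000.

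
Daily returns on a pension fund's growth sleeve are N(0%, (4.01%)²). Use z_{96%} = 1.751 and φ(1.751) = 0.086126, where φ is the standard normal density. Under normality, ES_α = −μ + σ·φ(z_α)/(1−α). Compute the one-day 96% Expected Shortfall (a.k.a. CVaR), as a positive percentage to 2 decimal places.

8.63%

Tail multiplier: φ(z)/(1−α) = 0.086126 / 0.04 = 2.153.
ES = 4.01% × 2.153 = 8.634%.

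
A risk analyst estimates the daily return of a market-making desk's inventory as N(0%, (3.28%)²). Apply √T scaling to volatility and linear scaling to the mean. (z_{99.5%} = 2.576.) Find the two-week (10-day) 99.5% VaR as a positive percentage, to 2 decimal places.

26.72%

σ_{10d} = 3.28% × √10 = 10.372%.
VaR = 2.576 × 10.372% = 26.718%.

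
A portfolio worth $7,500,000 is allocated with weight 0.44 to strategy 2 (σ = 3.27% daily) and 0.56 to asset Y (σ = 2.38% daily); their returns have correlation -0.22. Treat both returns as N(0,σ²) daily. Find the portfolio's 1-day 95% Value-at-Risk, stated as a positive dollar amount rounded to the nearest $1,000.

σ_p² = 0.44²·3.27² + 0.56²·2.38² + 2·-0.22·0.44·0.56·3.27·2.38 = 3.0027 (%²).
σ_p = √3.0027 = 1.733%.
At 95%, z = 1.645.
VaR = 1.645 × 1.733% = 2.851%; on $7,500,000 that is $213,825.

$214,000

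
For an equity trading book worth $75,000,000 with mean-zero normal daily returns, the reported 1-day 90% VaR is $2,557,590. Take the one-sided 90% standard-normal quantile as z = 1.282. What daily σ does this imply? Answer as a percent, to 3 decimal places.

VaR as a fraction: $2,557,590 / $75,000,000 = 3.410%.
σ = VaR / z = 3.410% / 1.282 = 2.660%.

2.660%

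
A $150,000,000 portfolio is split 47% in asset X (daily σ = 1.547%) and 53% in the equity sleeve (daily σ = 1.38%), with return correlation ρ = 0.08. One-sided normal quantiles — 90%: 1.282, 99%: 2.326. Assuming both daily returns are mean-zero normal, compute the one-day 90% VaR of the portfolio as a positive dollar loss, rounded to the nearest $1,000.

$2,061,000

σ_p² = 0.47²·1.547² + 0.53²·1.38² + 2·0.08·0.47·0.53·1.547·1.38 = 1.1487 (%²).
σ_p = √1.1487 = 1.072%.
VaR = 1.282 × 1.072% = 1.374%; on $150,000,000 that is $2,061,000.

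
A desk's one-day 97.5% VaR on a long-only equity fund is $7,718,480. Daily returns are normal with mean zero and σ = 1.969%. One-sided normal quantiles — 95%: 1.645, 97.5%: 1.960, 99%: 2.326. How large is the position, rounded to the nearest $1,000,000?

$200,000,000

VaR as a fraction of value: z·σ = 1.960 × 1.969% = 3.85924%.
Position = $7,718,480 / 0.0385924 = $200,000,000.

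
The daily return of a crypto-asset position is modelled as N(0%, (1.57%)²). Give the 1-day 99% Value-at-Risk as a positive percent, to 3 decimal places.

At 99% one-sided, z = 2.326.
VaR = z·σ = 2.326 × 1.57% = 3.652%.

3.652%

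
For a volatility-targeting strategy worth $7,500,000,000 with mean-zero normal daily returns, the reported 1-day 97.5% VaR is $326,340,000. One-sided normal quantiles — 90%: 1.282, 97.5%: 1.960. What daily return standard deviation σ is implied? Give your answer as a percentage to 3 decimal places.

VaR as a fraction: $326,340,000 / $7,500,000,000 = 4.351%.
σ = VaR / z = 4.351% / 1.960 = 2.220%.

2.220%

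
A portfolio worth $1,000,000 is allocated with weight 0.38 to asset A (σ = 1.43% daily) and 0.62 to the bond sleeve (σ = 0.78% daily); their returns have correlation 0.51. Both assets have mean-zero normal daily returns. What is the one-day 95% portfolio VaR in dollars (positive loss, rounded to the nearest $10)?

σ_p² = 0.38²·1.43² + 0.62²·0.78² + 2·0.51·0.38·0.62·1.43·0.78 = 0.7972 (%²).
σ_p = √0.7972 = 0.893%.
At 95%, z = 1.645.
VaR = 1.645 × 0.893% = 1.469%; on $1,000,000 that is $14,690.

$14,690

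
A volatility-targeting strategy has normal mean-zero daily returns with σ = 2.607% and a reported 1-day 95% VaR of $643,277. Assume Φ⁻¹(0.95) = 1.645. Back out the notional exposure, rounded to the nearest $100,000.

VaR as a fraction of value: z·σ = 1.645 × 2.607% = 4.28852%.
Position = $643,277 / 0.0428851 = $14,999,994.

$15,000,000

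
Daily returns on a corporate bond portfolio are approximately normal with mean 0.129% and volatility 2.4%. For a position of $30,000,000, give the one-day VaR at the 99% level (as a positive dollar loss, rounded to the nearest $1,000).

$1,636,000

At 99% one-sided, z = 2.326.
VaR = −μ + z·σ = −(0.129%) + 2.326 × 2.4% = 5.453%.
On $30,000,000: 0.05453 × $30,000,000 = $1,635,900.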